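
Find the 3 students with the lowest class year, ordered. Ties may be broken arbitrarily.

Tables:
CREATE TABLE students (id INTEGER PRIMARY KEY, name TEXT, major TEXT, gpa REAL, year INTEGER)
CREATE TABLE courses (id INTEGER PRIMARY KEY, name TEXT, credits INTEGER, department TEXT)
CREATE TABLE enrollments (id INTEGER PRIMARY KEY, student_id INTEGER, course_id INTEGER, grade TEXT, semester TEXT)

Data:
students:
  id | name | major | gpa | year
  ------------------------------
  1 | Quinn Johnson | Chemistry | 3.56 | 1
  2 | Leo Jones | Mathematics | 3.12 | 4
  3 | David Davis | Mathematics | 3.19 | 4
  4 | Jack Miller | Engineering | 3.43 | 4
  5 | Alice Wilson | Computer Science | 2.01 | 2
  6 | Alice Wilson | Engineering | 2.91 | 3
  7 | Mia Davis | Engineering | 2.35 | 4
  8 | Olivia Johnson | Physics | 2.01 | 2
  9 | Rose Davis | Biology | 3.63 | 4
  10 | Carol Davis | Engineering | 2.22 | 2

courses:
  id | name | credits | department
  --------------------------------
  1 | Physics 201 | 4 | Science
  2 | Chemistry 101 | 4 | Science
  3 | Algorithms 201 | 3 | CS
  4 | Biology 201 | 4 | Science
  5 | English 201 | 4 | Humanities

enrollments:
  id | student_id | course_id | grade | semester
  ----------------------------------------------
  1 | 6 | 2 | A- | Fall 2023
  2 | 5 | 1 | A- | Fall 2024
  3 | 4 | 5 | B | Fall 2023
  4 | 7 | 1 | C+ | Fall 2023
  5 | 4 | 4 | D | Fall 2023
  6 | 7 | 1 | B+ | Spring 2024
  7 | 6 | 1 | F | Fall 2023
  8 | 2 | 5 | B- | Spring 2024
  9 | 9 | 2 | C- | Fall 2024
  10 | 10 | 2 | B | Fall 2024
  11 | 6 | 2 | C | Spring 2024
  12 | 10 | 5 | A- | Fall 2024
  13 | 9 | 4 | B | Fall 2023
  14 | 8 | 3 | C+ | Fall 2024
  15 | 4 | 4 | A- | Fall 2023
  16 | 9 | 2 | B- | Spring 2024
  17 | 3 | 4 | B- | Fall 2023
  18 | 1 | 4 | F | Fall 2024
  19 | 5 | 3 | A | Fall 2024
SELECT name, year FROM students ORDER BY year ASC LIMIT 3

Execution result:
name | year
Quinn Johnson | 1
Alice Wilson | 2
Olivia Johnson | 2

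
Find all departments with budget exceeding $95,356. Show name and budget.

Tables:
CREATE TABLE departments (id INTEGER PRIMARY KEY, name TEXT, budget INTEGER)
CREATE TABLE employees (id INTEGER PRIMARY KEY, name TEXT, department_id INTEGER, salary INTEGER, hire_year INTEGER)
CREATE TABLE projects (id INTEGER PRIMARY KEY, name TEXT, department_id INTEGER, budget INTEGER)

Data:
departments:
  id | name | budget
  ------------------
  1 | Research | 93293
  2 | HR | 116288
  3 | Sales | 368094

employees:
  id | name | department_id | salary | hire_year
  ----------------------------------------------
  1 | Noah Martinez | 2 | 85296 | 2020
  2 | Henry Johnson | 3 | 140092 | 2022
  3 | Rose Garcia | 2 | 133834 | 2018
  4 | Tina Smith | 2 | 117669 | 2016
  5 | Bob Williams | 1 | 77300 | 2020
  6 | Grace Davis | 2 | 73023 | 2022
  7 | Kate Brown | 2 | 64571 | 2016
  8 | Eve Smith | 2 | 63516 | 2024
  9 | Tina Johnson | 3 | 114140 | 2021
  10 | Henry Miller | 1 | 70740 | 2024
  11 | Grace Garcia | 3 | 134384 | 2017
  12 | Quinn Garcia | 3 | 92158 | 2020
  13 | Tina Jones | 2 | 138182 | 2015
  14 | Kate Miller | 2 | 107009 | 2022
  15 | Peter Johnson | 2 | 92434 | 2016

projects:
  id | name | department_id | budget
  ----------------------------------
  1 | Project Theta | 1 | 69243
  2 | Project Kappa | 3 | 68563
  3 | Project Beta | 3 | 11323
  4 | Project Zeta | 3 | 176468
SELECT name, budget FROM departments WHERE budget > 95356

Execution result:
name | budget
HR | 116288
Sales | 368094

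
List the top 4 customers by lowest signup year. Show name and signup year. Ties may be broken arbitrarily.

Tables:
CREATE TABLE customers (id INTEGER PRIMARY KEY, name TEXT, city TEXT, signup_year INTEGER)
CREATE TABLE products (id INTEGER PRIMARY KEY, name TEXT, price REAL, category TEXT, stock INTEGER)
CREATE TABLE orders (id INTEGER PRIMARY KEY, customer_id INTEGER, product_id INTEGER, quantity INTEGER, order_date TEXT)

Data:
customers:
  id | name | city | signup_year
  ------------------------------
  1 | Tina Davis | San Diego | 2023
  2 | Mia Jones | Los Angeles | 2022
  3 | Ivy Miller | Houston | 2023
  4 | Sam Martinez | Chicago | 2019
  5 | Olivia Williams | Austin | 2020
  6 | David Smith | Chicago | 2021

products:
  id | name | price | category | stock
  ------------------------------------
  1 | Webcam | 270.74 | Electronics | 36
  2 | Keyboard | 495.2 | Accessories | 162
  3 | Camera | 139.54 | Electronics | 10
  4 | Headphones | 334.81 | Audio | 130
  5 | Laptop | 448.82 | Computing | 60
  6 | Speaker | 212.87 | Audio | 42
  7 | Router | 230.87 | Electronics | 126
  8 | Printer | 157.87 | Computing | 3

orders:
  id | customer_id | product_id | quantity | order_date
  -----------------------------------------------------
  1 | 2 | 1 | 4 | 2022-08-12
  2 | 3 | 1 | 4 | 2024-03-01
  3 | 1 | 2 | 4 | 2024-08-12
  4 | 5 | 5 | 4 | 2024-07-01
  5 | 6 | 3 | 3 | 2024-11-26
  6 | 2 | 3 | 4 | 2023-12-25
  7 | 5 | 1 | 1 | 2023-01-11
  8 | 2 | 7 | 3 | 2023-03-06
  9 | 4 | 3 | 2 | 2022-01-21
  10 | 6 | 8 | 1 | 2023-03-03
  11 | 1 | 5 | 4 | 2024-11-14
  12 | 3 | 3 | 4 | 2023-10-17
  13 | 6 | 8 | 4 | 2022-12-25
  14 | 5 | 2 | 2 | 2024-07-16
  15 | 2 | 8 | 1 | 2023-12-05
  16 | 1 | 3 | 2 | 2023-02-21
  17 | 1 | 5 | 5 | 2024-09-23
SELECT name, signup_year FROM customers ORDER BY signup_year ASC LIMIT 4

Execution result:
name | signup_year
Sam Martinez | 2019
Olivia Williams | 2020
David Smith | 2021
Mia Jones | 2022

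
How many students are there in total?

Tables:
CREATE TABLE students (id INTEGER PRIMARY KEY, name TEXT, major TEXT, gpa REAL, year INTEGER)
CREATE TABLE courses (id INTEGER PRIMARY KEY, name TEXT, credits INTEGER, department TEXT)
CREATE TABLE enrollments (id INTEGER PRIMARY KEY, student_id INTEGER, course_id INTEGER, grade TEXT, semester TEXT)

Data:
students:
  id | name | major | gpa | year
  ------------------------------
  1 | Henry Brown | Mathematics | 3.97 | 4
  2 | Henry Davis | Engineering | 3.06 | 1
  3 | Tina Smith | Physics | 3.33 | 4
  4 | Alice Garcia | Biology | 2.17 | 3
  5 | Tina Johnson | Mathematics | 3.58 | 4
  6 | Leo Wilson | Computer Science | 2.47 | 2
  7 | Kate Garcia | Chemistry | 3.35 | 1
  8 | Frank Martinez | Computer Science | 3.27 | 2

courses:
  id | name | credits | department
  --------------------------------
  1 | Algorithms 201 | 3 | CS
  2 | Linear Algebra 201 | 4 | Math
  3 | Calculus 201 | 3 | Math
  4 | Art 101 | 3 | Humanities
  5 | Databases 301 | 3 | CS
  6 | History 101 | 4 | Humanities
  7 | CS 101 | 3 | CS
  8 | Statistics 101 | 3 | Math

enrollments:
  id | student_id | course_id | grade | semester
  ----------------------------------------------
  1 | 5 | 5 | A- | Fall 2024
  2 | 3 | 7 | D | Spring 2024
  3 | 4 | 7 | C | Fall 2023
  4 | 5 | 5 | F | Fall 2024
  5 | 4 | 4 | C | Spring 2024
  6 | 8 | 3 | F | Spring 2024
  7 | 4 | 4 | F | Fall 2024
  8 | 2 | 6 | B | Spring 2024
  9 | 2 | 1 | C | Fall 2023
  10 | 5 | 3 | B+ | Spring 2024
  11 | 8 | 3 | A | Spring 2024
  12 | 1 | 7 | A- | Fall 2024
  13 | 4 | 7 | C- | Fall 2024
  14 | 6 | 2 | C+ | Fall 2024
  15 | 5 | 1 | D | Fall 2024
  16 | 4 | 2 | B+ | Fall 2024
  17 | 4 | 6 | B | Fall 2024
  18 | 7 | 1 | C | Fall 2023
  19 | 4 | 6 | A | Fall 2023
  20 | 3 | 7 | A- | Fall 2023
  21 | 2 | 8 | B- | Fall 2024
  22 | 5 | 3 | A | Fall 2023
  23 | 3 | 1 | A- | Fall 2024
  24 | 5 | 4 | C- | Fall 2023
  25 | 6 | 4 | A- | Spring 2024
SELECT COUNT(*) FROM students

Execution result:
8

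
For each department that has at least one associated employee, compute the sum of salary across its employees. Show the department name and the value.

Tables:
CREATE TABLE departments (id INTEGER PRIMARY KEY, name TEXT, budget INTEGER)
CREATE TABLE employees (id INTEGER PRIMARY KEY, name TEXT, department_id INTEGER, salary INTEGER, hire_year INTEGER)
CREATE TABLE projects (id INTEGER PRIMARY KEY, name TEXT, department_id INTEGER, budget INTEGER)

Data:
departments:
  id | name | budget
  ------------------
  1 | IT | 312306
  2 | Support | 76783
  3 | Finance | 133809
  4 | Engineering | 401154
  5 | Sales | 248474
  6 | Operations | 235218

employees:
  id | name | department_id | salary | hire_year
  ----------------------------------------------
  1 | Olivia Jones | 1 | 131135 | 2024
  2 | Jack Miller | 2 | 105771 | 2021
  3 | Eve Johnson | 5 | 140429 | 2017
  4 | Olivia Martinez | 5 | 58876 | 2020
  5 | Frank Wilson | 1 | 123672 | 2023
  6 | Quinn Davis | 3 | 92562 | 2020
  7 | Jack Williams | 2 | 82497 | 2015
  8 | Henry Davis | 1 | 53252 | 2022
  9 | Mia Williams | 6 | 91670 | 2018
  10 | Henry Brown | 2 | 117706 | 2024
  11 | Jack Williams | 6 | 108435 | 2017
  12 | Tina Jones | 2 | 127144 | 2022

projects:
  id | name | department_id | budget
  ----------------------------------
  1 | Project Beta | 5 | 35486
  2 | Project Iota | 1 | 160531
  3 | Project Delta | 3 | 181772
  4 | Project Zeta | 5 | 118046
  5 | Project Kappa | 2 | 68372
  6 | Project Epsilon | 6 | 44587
SELECT p.name, SUM(c.salary) AS sum_salary FROM employees c JOIN departments p ON c.department_id = p.id GROUP BY p.id, p.name

Execution result:
name | sum_salary
IT | 308059
Support | 433118
Finance | 92562
Sales | 199305
Operations | 200105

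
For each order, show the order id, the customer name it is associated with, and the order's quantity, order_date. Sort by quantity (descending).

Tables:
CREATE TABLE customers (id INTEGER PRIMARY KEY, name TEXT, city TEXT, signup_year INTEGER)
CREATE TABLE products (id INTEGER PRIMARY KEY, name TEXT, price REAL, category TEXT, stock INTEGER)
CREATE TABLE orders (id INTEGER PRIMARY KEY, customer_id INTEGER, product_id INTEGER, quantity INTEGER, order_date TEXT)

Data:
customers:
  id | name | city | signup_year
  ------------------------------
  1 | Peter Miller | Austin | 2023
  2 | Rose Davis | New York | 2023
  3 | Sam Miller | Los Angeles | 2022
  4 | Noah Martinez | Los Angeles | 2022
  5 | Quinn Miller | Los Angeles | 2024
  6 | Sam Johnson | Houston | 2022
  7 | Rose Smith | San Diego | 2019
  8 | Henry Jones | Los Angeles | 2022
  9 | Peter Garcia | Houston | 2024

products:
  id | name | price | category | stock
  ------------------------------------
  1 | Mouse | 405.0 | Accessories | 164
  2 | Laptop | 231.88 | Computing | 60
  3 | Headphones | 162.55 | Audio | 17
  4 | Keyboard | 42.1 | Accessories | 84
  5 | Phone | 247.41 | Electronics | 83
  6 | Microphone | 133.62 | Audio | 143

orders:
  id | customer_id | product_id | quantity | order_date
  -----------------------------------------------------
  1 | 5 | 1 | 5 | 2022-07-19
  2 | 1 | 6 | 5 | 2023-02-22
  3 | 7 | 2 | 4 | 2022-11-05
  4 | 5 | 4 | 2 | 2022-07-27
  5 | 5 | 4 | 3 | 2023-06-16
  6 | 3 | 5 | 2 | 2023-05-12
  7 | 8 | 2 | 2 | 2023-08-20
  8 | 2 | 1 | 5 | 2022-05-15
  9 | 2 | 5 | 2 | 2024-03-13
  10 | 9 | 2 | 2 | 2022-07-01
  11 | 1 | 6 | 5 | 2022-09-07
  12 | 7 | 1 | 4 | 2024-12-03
SELECT c.id, p.name AS customer, c.quantity, c.order_date FROM orders c JOIN customers p ON c.customer_id = p.id ORDER BY c.quantity DESC

Execution result:
id | customer | quantity | order_date
1 | Quinn Miller | 5 | 2022-07-19
2 | Peter Miller | 5 | 2023-02-22
8 | Rose Davis | 5 | 2022-05-15
11 | Peter Miller | 5 | 2022-09-07
3 | Rose Smith | 4 | 2022-11-05
12 | Rose Smith | 4 | 2024-12-03
5 | Quinn Miller | 3 | 2023-06-16
4 | Quinn Miller | 2 | 2022-07-27
6 | Sam Miller | 2 | 2023-05-12
7 | Henry Jones | 2 | 2023-08-20
9 | Rose Davis | 2 | 2024-03-13
10 | Peter Garcia | 2 | 2022-07-01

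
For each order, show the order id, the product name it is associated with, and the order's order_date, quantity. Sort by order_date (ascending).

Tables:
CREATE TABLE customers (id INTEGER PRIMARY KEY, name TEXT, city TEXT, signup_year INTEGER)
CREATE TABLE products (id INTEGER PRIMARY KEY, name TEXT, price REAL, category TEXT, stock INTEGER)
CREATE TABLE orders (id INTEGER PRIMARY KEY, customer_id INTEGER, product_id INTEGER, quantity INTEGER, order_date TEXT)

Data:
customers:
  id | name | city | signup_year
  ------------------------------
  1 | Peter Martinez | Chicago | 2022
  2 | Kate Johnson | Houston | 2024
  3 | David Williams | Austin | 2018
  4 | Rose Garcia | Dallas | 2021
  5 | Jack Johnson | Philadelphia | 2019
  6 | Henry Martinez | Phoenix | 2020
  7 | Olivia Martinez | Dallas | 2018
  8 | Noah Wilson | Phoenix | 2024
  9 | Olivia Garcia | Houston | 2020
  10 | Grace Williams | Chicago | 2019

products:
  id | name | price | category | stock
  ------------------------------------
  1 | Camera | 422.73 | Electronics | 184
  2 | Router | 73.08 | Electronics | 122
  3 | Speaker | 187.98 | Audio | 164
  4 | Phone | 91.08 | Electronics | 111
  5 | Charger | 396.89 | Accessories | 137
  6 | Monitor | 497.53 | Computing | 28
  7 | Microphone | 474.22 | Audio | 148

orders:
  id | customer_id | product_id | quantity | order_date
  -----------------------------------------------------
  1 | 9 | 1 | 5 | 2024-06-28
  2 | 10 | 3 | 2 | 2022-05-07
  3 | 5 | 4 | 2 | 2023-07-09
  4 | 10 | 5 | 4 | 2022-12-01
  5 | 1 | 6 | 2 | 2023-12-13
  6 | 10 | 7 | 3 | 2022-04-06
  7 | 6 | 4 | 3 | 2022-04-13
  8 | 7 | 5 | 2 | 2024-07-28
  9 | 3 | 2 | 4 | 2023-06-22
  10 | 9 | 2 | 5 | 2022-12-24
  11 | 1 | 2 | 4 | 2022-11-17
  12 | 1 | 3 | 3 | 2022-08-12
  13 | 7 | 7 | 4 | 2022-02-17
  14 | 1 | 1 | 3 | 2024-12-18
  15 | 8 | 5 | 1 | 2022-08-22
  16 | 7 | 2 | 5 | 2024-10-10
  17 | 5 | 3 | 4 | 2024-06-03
SELECT c.id, p.name AS product, c.order_date, c.quantity FROM orders c JOIN products p ON c.product_id = p.id ORDER BY c.order_date ASC

Execution result:
id | product | order_date | quantity
13 | Microphone | 2022-02-17 | 4
6 | Microphone | 2022-04-06 | 3
7 | Phone | 2022-04-13 | 3
2 | Speaker | 2022-05-07 | 2
12 | Speaker | 2022-08-12 | 3
15 | Charger | 2022-08-22 | 1
11 | Router | 2022-11-17 | 4
4 | Charger | 2022-12-01 | 4
10 | Router | 2022-12-24 | 5
9 | Router | 2023-06-22 | 4
3 | Phone | 2023-07-09 | 2
5 | Monitor | 2023-12-13 | 2
17 | Speaker | 2024-06-03 | 4
1 | Camera | 2024-06-28 | 5
8 | Charger | 2024-07-28 | 2
16 | Router | 2024-10-10 | 5
14 | Camera | 2024-12-18 | 3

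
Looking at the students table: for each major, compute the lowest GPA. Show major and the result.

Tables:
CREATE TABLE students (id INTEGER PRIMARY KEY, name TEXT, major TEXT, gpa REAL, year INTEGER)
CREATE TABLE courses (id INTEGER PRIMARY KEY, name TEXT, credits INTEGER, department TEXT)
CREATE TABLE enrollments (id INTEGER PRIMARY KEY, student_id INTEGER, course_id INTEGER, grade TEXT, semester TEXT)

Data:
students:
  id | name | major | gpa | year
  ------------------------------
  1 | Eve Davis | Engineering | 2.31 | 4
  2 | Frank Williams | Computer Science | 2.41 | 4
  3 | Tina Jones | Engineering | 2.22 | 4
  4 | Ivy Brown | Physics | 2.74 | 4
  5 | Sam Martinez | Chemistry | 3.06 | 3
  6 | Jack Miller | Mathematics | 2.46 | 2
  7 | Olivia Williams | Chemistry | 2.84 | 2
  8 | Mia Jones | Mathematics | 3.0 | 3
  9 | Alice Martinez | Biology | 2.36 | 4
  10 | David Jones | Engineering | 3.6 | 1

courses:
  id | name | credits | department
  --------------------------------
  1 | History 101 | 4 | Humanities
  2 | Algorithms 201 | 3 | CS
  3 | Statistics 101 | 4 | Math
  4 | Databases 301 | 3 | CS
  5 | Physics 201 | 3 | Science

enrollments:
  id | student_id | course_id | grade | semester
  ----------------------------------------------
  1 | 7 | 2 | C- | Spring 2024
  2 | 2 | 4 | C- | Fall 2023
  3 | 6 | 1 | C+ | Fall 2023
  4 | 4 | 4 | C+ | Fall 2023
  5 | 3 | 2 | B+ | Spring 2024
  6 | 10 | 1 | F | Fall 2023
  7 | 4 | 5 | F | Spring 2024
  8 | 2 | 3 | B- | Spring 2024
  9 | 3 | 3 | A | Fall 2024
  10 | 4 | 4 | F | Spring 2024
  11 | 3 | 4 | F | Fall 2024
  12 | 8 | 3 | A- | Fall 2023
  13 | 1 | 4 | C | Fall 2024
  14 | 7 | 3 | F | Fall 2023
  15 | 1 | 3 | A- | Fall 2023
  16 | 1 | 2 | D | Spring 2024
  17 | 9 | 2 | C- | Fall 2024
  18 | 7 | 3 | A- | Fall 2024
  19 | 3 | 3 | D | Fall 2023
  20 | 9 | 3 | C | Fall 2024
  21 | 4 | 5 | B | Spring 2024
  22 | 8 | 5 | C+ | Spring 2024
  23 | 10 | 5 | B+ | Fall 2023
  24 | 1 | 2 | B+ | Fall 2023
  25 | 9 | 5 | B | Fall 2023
SELECT major, MIN(gpa) AS min_gpa FROM students GROUP BY major

Execution result:
major | min_gpa
Biology | 2.36
Chemistry | 2.84
Computer Science | 2.41
Engineering | 2.22
Mathematics | 2.46
Physics | 2.74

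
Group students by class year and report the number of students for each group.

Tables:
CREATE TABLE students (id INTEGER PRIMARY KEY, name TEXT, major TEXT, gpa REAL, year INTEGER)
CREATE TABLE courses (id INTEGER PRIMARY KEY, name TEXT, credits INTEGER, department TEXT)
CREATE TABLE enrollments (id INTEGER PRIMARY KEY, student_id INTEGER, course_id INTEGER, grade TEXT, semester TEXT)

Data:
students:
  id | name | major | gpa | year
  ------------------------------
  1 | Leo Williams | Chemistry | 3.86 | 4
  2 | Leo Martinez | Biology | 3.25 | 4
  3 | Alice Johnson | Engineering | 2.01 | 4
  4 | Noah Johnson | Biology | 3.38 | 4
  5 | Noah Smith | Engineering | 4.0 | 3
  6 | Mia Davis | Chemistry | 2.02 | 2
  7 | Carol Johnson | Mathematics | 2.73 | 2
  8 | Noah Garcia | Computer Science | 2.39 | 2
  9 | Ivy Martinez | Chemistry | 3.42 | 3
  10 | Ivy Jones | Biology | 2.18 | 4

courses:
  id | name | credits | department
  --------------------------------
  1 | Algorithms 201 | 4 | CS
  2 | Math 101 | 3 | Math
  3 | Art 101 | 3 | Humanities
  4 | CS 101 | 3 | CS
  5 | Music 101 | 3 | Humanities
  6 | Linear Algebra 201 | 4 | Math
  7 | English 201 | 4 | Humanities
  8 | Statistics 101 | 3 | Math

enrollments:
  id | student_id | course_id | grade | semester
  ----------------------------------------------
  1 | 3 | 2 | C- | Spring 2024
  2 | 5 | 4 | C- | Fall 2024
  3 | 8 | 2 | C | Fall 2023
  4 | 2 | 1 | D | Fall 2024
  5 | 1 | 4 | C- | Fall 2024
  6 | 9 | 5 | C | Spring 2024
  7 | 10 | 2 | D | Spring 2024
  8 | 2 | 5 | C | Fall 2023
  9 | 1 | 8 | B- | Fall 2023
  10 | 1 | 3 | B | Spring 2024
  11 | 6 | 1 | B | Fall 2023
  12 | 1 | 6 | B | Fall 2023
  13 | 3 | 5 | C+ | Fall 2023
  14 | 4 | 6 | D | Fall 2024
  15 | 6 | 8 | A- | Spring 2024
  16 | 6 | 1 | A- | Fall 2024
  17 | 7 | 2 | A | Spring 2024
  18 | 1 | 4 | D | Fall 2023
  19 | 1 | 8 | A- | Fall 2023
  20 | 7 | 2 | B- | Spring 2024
SELECT year, COUNT(*) AS n FROM students GROUP BY year

Execution result:
year | n
2 | 3
3 | 2
4 | 5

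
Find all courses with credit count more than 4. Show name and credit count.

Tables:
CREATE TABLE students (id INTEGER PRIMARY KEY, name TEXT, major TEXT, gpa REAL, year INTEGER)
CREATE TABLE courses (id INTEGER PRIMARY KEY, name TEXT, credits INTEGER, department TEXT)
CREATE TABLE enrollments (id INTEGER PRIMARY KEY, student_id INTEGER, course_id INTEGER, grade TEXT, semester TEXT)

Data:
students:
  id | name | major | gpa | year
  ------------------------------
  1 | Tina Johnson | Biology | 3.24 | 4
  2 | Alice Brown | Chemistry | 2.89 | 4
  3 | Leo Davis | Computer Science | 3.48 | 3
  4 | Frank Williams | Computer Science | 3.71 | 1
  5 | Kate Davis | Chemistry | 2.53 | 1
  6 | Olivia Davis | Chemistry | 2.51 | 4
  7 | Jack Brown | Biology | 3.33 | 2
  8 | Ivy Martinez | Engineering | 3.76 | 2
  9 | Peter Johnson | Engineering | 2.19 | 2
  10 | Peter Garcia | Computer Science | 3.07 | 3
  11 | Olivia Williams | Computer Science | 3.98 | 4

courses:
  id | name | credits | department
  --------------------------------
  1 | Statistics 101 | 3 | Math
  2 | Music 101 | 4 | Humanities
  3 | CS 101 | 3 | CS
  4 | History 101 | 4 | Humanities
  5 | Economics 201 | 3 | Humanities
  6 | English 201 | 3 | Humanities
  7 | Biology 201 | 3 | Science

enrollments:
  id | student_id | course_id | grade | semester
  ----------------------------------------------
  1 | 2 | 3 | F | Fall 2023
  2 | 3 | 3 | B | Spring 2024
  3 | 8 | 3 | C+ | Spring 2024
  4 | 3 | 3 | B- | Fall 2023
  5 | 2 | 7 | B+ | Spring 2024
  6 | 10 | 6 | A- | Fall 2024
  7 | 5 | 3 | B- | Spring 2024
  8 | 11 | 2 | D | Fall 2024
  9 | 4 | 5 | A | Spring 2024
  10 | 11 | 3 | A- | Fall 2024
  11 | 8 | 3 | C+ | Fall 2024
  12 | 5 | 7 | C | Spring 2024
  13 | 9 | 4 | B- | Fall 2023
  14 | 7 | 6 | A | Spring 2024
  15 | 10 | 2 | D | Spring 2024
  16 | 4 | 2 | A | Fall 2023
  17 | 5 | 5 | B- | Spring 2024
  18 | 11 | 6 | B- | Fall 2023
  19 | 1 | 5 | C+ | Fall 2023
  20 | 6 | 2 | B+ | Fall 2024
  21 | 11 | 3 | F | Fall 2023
SELECT name, credits FROM courses WHERE credits > 4

Execution result:
(no rows)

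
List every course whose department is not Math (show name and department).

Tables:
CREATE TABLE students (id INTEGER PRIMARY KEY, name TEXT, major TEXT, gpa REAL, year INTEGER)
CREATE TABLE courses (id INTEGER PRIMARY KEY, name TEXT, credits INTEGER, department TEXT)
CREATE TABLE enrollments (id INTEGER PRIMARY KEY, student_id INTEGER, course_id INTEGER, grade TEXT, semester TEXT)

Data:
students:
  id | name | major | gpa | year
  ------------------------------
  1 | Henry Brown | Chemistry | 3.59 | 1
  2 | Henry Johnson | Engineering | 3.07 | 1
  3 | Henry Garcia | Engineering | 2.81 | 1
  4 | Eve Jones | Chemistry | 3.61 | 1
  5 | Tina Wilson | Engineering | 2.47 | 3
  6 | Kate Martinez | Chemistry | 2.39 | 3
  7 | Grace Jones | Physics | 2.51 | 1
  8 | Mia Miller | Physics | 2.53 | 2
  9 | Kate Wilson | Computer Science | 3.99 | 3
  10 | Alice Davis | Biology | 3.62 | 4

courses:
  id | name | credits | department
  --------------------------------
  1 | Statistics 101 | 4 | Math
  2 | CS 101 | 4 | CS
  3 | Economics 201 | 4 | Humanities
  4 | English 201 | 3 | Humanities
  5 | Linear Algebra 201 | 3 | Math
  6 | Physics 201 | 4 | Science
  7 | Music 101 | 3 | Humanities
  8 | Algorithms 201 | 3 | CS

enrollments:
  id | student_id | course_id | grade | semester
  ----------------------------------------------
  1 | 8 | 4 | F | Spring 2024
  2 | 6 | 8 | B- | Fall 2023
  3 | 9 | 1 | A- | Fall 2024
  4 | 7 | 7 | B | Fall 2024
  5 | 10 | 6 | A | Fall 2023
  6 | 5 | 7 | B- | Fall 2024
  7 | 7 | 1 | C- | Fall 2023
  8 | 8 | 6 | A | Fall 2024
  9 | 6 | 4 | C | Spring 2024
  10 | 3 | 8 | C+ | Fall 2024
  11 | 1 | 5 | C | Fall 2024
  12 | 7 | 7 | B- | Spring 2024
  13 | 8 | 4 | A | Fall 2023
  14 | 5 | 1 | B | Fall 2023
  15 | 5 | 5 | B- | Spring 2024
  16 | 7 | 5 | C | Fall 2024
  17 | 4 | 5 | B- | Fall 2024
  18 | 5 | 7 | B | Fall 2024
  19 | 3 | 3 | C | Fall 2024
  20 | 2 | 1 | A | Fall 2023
SELECT name, department FROM courses WHERE department <> 'Math'

Execution result:
name | department
CS 101 | CS
Economics 201 | Humanities
English 201 | Humanities
Physics 201 | Science
Music 101 | Humanities
Algorithms 201 | CS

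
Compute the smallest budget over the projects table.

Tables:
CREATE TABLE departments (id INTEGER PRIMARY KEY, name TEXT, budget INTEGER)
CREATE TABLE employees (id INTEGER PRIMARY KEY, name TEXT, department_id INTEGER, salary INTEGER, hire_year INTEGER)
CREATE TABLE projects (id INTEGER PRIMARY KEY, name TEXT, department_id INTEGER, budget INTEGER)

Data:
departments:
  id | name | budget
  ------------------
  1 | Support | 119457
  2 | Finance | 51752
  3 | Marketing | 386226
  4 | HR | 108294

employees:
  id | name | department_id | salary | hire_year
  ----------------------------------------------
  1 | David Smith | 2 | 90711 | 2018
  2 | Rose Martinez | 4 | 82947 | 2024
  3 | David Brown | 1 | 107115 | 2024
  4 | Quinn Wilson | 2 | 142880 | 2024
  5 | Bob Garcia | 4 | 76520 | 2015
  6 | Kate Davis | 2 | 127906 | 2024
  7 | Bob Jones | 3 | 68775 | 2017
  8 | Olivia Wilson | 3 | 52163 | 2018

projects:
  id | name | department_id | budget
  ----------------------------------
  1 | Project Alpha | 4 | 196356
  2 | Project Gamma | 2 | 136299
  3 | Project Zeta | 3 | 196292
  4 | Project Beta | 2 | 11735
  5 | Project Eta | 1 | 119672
SELECT MIN(budget) FROM projects

Execution result:
11735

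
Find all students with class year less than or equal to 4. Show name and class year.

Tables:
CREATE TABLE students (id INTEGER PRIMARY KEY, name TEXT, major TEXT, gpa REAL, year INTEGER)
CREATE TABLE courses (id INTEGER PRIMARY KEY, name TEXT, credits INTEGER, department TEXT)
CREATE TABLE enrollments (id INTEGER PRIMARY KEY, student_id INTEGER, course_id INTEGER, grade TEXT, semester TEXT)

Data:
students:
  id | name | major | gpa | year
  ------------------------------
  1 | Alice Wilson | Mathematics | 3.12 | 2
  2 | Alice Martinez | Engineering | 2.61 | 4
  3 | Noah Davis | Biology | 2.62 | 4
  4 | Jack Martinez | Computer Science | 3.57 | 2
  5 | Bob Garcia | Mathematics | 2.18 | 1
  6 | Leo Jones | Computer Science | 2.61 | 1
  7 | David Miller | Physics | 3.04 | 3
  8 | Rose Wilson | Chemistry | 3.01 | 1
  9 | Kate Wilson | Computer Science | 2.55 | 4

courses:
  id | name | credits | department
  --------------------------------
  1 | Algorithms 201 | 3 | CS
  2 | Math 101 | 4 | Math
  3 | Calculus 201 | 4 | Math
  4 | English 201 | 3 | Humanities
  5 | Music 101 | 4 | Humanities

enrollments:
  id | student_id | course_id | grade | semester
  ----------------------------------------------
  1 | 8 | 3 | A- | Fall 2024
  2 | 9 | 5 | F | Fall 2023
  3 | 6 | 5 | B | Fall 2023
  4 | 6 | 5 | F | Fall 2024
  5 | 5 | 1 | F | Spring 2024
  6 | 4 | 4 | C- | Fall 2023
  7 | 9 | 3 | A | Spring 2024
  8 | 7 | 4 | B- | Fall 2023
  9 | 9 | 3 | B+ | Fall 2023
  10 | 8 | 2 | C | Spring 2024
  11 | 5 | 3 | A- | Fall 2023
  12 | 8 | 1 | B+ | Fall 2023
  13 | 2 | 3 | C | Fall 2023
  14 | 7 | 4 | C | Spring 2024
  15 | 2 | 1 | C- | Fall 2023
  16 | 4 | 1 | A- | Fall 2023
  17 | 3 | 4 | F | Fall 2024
SELECT name, year FROM students WHERE year <= 4

Execution result:
name | year
Alice Wilson | 2
Alice Martinez | 4
Noah Davis | 4
Jack Martinez | 2
Bob Garcia | 1
Leo Jones | 1
David Miller | 3
Rose Wilson | 1
Kate Wilson | 4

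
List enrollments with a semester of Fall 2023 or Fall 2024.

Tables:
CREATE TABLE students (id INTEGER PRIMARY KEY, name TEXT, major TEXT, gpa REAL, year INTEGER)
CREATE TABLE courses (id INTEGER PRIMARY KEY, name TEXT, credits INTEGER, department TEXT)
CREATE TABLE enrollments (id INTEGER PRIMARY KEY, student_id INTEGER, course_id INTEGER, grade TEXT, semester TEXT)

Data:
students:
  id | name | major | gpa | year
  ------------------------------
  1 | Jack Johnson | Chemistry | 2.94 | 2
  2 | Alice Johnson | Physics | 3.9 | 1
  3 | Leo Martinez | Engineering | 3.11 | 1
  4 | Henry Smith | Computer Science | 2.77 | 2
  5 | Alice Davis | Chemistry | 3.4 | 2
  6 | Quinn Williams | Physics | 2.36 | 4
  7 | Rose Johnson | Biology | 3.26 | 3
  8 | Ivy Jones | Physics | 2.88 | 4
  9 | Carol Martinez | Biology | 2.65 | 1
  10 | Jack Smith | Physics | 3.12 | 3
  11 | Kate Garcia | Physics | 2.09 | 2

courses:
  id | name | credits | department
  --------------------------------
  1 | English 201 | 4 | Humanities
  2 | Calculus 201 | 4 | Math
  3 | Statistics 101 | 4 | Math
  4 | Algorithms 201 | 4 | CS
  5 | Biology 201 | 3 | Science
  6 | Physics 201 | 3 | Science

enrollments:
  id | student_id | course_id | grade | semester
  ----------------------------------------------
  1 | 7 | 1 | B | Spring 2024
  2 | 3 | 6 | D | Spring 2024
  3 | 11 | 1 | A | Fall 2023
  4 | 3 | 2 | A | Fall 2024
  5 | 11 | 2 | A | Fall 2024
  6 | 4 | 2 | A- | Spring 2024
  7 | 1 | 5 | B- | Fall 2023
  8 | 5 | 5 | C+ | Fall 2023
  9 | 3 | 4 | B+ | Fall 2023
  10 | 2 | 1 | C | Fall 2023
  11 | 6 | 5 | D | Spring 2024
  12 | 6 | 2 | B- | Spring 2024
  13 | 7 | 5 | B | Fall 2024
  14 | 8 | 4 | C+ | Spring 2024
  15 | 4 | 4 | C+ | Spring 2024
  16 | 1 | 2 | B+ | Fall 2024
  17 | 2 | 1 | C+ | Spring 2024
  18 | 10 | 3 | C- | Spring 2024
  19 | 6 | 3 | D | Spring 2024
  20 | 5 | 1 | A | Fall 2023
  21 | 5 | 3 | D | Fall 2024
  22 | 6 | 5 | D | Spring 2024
SELECT id, semester FROM enrollments WHERE semester IN ('Fall 2023', 'Fall 2024')

Execution result:
id | semester
3 | Fall 2023
4 | Fall 2024
5 | Fall 2024
7 | Fall 2023
8 | Fall 2023
9 | Fall 2023
10 | Fall 2023
13 | Fall 2024
16 | Fall 2024
20 | Fall 2023
21 | Fall 2024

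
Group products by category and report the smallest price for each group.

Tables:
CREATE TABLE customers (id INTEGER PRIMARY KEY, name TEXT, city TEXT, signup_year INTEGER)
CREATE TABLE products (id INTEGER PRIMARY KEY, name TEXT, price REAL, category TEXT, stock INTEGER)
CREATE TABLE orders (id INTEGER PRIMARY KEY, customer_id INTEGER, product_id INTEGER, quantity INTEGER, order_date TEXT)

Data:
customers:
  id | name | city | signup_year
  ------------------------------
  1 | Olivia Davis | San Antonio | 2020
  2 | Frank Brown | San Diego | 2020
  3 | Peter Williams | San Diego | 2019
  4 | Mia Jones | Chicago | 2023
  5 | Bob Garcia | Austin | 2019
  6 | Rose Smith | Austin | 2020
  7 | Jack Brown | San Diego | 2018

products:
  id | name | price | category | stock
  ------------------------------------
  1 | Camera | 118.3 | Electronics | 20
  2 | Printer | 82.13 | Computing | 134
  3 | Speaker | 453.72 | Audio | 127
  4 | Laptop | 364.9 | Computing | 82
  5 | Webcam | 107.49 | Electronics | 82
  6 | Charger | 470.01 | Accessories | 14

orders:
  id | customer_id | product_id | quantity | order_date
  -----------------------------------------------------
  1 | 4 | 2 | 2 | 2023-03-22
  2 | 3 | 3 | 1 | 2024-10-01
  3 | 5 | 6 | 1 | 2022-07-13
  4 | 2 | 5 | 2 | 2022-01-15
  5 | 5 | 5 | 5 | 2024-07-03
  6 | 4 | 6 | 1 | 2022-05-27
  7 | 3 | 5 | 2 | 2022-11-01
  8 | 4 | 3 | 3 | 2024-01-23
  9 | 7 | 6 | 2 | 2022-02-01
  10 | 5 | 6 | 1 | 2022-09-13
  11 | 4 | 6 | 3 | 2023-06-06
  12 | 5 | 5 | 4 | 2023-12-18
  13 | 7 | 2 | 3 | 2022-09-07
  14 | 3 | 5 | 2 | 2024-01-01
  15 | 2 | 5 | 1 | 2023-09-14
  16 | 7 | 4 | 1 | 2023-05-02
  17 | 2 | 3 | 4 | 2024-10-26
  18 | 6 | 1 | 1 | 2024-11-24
SELECT category, MIN(price) AS min_price FROM products GROUP BY category

Execution result:
category | min_price
Accessories | 470.01
Audio | 453.72
Computing | 82.13
Electronics | 107.49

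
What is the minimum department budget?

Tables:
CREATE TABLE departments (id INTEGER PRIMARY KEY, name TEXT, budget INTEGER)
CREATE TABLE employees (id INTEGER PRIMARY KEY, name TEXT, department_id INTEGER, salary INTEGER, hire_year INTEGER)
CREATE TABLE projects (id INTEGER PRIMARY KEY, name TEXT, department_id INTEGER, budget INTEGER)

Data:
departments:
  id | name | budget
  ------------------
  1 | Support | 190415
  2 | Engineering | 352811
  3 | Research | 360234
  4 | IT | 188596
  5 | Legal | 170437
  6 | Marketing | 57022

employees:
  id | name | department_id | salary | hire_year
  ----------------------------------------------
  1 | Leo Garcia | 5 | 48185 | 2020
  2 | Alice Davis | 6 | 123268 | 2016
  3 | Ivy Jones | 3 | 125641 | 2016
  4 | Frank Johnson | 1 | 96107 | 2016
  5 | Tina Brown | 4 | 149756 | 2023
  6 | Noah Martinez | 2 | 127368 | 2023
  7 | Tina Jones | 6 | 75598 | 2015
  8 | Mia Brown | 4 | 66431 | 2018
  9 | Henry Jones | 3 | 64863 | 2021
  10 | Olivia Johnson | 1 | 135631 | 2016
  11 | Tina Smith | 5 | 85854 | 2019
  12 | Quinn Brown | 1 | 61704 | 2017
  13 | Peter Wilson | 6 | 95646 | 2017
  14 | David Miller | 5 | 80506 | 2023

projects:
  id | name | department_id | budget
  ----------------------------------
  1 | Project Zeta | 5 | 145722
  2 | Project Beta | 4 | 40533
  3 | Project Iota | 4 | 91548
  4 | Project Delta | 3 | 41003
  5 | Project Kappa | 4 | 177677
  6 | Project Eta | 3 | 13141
SELECT MIN(budget) FROM departments

Execution result:
57022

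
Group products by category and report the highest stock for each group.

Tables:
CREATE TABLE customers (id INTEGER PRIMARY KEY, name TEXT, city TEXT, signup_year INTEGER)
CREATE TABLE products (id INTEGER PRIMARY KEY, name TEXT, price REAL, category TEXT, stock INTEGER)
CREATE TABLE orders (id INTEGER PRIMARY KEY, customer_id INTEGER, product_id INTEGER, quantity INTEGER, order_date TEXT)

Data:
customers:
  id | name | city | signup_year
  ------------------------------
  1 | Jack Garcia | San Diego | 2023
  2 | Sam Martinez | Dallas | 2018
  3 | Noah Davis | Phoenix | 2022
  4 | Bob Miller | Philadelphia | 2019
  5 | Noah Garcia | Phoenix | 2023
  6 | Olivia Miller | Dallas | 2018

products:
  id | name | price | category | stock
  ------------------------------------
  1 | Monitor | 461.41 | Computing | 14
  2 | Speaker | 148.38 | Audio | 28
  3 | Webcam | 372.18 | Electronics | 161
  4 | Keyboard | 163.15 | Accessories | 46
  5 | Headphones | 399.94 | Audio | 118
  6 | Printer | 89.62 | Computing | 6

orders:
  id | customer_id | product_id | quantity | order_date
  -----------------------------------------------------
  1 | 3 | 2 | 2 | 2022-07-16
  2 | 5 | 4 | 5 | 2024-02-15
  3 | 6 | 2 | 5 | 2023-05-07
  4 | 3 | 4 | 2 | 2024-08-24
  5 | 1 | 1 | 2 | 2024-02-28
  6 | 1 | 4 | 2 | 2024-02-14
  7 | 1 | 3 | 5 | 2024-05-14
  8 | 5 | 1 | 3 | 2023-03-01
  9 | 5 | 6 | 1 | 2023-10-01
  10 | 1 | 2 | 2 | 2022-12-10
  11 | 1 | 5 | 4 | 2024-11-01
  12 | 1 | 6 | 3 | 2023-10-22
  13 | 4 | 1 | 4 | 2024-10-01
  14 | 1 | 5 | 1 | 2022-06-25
SELECT category, MAX(stock) AS max_stock FROM products GROUP BY category

Execution result:
category | max_stock
Accessories | 46
Audio | 118
Computing | 14
Electronics | 161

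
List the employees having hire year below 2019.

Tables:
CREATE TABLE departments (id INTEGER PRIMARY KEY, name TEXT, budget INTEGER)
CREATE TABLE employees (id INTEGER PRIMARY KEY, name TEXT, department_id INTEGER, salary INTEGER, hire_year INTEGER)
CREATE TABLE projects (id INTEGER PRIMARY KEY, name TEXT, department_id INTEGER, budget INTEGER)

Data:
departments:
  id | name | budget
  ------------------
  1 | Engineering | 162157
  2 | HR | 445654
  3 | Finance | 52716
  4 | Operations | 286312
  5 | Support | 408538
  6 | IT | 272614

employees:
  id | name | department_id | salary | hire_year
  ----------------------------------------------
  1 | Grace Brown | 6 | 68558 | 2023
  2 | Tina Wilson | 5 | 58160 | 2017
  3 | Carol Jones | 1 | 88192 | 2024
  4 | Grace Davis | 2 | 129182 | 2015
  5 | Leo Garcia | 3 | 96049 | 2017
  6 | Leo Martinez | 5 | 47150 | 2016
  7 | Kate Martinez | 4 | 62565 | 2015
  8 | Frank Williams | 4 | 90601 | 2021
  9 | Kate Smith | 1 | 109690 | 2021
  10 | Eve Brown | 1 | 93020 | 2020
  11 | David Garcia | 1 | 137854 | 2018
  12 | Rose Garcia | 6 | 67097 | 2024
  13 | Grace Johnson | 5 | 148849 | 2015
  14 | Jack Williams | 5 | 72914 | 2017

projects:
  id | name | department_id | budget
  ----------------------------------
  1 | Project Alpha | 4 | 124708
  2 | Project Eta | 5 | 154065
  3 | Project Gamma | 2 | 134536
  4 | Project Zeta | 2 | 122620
SELECT name, hire_year FROM employees WHERE hire_year < 2019

Execution result:
name | hire_year
Tina Wilson | 2017
Grace Davis | 2015
Leo Garcia | 2017
Leo Martinez | 2016
Kate Martinez | 2015
David Garcia | 2018
Grace Johnson | 2015
Jack Williams | 2017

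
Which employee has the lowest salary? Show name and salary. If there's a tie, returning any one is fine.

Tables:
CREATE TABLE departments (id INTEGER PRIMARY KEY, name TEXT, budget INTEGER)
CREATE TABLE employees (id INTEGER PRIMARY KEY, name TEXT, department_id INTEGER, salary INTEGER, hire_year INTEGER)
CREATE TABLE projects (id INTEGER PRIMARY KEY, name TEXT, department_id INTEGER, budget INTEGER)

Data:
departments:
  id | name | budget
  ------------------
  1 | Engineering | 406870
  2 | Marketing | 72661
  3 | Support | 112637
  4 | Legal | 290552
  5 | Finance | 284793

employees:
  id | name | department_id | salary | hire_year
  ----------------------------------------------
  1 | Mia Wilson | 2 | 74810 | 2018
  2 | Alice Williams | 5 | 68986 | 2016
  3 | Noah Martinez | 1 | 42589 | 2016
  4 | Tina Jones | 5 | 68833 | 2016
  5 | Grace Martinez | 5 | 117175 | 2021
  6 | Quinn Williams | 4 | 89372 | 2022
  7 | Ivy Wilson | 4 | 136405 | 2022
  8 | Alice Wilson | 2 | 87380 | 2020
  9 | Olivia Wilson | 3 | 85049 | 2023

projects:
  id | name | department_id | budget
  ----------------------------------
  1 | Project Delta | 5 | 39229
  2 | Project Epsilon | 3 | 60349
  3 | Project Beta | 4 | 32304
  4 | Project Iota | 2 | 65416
SELECT name, salary FROM employees ORDER BY salary ASC LIMIT 1

Execution result:
name | salary
Noah Martinez | 42589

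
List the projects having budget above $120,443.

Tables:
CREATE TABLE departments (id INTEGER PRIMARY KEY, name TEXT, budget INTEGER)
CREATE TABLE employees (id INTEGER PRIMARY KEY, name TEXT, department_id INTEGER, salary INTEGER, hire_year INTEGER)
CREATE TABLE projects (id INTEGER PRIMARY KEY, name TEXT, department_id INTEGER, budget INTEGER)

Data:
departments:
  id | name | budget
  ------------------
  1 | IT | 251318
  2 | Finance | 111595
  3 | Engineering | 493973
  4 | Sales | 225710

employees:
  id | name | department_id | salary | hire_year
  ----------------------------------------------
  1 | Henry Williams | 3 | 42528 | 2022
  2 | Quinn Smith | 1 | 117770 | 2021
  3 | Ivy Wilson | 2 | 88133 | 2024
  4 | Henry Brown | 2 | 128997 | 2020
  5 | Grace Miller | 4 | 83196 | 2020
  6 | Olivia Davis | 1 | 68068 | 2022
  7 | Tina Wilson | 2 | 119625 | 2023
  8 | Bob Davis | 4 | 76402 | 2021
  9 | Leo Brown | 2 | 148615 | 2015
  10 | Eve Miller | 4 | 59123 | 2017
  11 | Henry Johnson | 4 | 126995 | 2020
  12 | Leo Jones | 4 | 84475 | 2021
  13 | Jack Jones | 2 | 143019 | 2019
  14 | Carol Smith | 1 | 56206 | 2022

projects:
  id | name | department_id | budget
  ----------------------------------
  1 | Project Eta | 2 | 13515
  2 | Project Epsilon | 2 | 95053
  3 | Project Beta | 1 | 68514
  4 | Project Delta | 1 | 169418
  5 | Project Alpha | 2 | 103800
SELECT name, budget FROM projects WHERE budget > 120443

Execution result:
name | budget
Project Delta | 169418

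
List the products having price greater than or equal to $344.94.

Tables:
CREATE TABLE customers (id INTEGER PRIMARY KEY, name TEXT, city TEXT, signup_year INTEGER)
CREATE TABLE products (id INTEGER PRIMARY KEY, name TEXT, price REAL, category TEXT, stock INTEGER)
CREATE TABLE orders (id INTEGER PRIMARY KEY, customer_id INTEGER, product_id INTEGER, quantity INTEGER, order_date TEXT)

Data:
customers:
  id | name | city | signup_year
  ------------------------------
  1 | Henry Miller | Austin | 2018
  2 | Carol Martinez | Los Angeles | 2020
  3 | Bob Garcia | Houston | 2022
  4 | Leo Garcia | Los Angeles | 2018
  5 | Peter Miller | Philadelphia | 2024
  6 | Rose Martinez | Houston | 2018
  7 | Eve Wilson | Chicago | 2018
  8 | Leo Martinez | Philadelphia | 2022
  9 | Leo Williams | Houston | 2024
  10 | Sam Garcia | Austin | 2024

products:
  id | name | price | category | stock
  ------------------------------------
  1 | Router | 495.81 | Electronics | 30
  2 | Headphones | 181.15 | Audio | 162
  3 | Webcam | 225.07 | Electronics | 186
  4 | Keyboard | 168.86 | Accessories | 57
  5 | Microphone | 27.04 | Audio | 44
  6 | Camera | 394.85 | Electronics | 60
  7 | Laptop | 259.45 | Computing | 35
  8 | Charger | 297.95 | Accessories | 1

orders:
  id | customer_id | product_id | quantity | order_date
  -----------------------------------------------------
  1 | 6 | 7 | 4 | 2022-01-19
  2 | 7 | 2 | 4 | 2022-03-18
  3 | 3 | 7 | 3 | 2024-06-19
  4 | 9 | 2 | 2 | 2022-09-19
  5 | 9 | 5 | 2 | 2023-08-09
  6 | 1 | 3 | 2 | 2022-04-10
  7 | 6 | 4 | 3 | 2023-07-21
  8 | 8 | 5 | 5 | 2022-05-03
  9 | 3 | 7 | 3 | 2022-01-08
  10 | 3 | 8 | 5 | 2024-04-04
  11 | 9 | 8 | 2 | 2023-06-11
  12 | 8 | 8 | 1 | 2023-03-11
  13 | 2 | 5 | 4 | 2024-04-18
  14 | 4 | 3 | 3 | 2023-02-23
SELECT name, price FROM products WHERE price >= 344.94

Execution result:
name | price
Router | 495.81
Camera | 394.85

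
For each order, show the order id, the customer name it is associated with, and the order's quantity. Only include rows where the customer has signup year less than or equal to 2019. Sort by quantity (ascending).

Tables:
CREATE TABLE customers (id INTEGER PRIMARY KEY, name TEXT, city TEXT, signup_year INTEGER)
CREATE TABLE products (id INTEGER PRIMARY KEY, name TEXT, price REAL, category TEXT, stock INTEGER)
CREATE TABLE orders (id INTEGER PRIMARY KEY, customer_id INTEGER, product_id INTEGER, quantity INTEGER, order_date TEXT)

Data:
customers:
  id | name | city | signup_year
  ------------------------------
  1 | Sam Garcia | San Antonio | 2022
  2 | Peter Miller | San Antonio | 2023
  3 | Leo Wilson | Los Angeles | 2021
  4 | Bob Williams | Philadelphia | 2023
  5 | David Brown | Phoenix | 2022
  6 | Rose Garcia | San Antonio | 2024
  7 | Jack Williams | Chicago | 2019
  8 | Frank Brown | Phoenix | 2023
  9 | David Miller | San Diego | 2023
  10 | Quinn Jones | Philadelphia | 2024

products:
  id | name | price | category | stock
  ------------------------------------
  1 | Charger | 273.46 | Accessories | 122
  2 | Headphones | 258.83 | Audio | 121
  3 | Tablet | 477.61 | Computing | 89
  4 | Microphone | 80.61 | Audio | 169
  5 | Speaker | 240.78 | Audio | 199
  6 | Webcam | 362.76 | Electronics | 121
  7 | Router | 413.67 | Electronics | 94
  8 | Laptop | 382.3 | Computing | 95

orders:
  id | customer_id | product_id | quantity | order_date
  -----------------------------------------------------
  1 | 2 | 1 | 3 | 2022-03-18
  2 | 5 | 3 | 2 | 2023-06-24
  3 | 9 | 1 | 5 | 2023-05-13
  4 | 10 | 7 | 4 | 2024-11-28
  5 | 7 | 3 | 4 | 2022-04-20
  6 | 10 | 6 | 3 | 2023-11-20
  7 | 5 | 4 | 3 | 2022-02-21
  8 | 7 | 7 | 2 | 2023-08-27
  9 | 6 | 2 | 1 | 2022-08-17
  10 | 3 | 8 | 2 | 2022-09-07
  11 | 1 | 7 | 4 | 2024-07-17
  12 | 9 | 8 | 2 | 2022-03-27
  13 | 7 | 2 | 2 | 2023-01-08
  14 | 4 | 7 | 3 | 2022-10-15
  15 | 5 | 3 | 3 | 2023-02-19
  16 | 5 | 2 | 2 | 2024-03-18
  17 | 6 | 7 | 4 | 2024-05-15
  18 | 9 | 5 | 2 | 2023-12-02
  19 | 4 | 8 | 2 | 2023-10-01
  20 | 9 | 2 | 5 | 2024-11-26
SELECT c.id, p.name AS customer, c.quantity FROM orders c JOIN customers p ON c.customer_id = p.id WHERE p.signup_year <= 2019 ORDER BY c.quantity ASC

Execution result:
id | customer | quantity
8 | Jack Williams | 2
13 | Jack Williams | 2
5 | Jack Williams | 4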